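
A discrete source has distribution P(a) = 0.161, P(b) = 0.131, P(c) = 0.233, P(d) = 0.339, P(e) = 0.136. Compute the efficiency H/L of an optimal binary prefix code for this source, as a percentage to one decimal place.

Entropy H = −Σ p log₂ p ≈ 2.2185 bits.
Huffman merges: 131/1000+17/125→267/1000; 161/1000+233/1000→197/500; 267/1000+339/1000→303/500; 197/500+303/500→1. L = 2267/1000 ≈ 2.2670.
Efficiency = H/L = 2.2185/2.2670 = 97.9%.

97.9%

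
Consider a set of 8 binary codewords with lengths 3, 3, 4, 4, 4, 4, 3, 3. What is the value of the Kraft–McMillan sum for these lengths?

0.75

With common denominator 2^4 = 16: Σ 2^(−ℓᵢ) = 2/16 + 2/16 + 1/16 + 1/16 + 1/16 + 1/16 + 2/16 + 2/16 = 12/16 = 0.75.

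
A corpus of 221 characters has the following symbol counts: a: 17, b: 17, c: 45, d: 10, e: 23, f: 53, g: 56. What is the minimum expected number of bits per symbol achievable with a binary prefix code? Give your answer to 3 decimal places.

2.606 bits/symbol

Probabilities are the counts divided by 221.
Repeatedly combine the two least-probable nodes; the expected code length is the sum of the merged weights.
merge 10/221 + 1/13 → 27/221
merge 1/13 + 23/221 → 40/221
merge 27/221 + 40/221 → 67/221
merge 45/221 + 53/221 → 98/221
merge 56/221 + 67/221 → 123/221
merge 98/221 + 123/221 → 1
L = 27/221 + 40/221 + 67/221 + 98/221 + 123/221 + 1 = 576/221 ≈ 2.606 bits/symbol.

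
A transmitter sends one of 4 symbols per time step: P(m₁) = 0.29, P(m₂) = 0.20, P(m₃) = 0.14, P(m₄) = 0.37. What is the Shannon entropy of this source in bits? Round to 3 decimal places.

H = −Σ pᵢ log₂ pᵢ.
−0.29·log₂(0.29) = 0.5179
−0.20·log₂(0.20) = 0.4644
−0.14·log₂(0.14) = 0.3971
−0.37·log₂(0.37) = 0.5307
Sum ≈ 1.9101 → 1.910 bits.

1.910 bits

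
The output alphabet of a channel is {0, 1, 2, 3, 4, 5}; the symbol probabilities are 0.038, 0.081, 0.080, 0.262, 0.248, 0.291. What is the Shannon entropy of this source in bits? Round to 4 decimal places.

H = −Σ pᵢ log₂ pᵢ.
−0.038·log₂(0.038) = 0.1793
−0.081·log₂(0.081) = 0.2937
−0.080·log₂(0.080) = 0.2915
−0.262·log₂(0.262) = 0.5063
−0.248·log₂(0.248) = 0.4989
−0.291·log₂(0.291) = 0.5182
Sum ≈ 2.2879 → 2.2879 bits.

2.2879 bits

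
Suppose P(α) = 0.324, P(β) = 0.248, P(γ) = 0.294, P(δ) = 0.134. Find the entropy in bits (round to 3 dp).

H = −Σ pᵢ log₂ pᵢ.
−0.324·log₂(0.324) = 0.5268
−0.248·log₂(0.248) = 0.4989
−0.294·log₂(0.294) = 0.5192
−0.134·log₂(0.134) = 0.3886
Sum ≈ 1.9335 → 1.933 bits.

1.933 bits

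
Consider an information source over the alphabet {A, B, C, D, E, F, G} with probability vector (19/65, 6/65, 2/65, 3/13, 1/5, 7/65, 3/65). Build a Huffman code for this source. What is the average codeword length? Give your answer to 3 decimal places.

2.523 bits/symbol

Repeatedly combine the two least-probable nodes; the expected code length is the sum of the merged weights.
merge 2/65 + 3/65 → 1/13
merge 1/13 + 6/65 → 11/65
merge 7/65 + 11/65 → 18/65
merge 1/5 + 3/13 → 28/65
merge 18/65 + 19/65 → 37/65
merge 28/65 + 37/65 → 1
L = 1/13 + 11/65 + 18/65 + 28/65 + 37/65 + 1 = 164/65 ≈ 2.523 bits/symbol.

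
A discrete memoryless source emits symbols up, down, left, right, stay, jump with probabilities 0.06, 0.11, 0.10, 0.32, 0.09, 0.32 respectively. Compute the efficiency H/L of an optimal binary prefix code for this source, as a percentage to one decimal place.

97.1%

Entropy H = −Σ p log₂ p ≈ 2.2907 bits.
Huffman merges: 3/50+9/100→3/20; 1/10+11/100→21/100; 3/20+21/100→9/25; 8/25+8/25→16/25; 9/25+16/25→1. L = 59/25 ≈ 2.3600.
Efficiency = H/L = 2.2907/2.3600 = 97.1%.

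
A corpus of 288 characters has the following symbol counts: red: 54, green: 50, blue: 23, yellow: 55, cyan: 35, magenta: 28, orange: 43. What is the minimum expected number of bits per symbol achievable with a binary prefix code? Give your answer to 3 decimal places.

Probabilities are the counts divided by 288.
Repeatedly combine the two least-probable nodes; the expected code length is the sum of the merged weights.
merge 23/288 + 7/72 → 17/96
merge 35/288 + 43/288 → 13/48
merge 25/144 + 17/96 → 101/288
merge 3/16 + 55/288 → 109/288
merge 13/48 + 101/288 → 179/288
merge 109/288 + 179/288 → 1
L = 17/96 + 13/48 + 101/288 + 109/288 + 179/288 + 1 = 403/144 ≈ 2.799 bits/symbol.

2.799 bits/symbol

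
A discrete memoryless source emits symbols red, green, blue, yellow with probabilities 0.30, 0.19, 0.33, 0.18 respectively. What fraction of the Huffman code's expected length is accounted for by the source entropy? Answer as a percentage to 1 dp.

Entropy H = −Σ p log₂ p ≈ 1.9494 bits.
Huffman merges: 9/50+19/100→37/100; 3/10+33/100→63/100; 37/100+63/100→1. L = 2 ≈ 2.0000.
Efficiency = H/L = 1.9494/2.0000 = 97.5%.

97.5%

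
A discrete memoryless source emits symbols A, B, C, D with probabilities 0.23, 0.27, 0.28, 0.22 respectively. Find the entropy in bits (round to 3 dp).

1.992 bits

H = −Σ pᵢ log₂ pᵢ.
−0.23·log₂(0.23) = 0.4877
−0.27·log₂(0.27) = 0.5100
−0.28·log₂(0.28) = 0.5142
−0.22·log₂(0.22) = 0.4806
Sum ≈ 1.9925 → 1.992 bits.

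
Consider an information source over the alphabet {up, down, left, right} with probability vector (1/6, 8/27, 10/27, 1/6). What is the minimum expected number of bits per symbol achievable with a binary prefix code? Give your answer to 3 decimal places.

Repeatedly combine the two least-probable nodes; the expected code length is the sum of the merged weights.
merge 1/6 + 1/6 → 1/3
merge 8/27 + 1/3 → 17/27
merge 10/27 + 17/27 → 1
L = 1/3 + 17/27 + 1 = 53/27 ≈ 1.963 bits/symbol.

1.963 bits/symbol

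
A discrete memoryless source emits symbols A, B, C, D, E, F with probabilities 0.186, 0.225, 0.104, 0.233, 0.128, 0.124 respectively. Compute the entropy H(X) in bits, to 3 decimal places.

2.518 bits

H = −Σ pᵢ log₂ pᵢ.
−0.186·log₂(0.186) = 0.4514
−0.225·log₂(0.225) = 0.4842
−0.104·log₂(0.104) = 0.3396
−0.233·log₂(0.233) = 0.4897
−0.128·log₂(0.128) = 0.3796
−0.124·log₂(0.124) = 0.3734
Sum ≈ 2.5179 → 2.518 bits.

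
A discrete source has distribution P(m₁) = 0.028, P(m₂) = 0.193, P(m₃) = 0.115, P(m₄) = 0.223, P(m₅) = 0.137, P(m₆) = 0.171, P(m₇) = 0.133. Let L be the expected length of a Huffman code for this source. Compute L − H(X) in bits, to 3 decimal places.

0.067 bits

Entropy H = −Σ p log₂ p ≈ 2.6598 bits.
Huffman merges: 7/250+23/200→143/1000; 133/1000+137/1000→27/100; 143/1000+171/1000→157/500; 193/1000+223/1000→52/125; 27/100+157/500→73/125; 52/125+73/125→1. L = 2727/1000 ≈ 2.7270.
L − H = 2.7270 − 2.6598 = 0.067 bits.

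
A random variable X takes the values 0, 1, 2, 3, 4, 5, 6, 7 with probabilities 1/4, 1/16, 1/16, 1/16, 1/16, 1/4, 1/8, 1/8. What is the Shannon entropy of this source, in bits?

2.75 bits

Each probability is a power of 1/2, so log₂(1/p) is an integer.
H = Σ p·log₂(1/p) = 1/4·2 + 1/16·4 + 1/16·4 + 1/16·4 + 1/16·4 + 1/4·2 + 1/8·3 + 1/8·3 = 2.75 bits.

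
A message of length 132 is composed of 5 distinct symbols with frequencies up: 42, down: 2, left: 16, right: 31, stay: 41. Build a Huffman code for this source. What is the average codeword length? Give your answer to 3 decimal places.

2.136 bits/symbol

Probabilities are the counts divided by 132.
Repeatedly combine the two least-probable nodes; the expected code length is the sum of the merged weights.
merge 1/66 + 4/33 → 3/22
merge 3/22 + 31/132 → 49/132
merge 41/132 + 7/22 → 83/132
merge 49/132 + 83/132 → 1
L = 3/22 + 49/132 + 83/132 + 1 = 47/22 ≈ 2.136 bits/symbol.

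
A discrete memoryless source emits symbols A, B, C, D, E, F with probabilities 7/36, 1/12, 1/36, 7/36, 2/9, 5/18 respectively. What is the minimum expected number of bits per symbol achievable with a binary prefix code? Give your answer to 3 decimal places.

2.417 bits/symbol

Repeatedly combine the two least-probable nodes; the expected code length is the sum of the merged weights.
merge 1/36 + 1/12 → 1/9
merge 1/9 + 7/36 → 11/36
merge 7/36 + 2/9 → 5/12
merge 5/18 + 11/36 → 7/12
merge 5/12 + 7/12 → 1
L = 1/9 + 11/36 + 5/12 + 7/12 + 1 = 29/12 ≈ 2.417 bits/symbol.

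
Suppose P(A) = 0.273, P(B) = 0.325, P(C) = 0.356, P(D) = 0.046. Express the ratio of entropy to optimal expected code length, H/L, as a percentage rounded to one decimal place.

Entropy H = −Σ p log₂ p ≈ 1.7731 bits.
Huffman merges: 23/500+273/1000→319/1000; 319/1000+13/40→161/250; 89/250+161/250→1. L = 1963/1000 ≈ 1.9630.
Efficiency = H/L = 1.7731/1.9630 = 90.3%.

90.3%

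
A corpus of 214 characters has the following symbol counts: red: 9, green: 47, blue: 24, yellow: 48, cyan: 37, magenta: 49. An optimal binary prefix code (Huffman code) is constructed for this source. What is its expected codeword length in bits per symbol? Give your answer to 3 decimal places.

Probabilities are the counts divided by 214.
Repeatedly combine the two least-probable nodes; the expected code length is the sum of the merged weights.
merge 9/214 + 12/107 → 33/214
merge 33/214 + 37/214 → 35/107
merge 47/214 + 24/107 → 95/214
merge 49/214 + 35/107 → 119/214
merge 95/214 + 119/214 → 1
L = 33/214 + 35/107 + 95/214 + 119/214 + 1 = 531/214 ≈ 2.481 bits/symbol.

2.481 bits/symbol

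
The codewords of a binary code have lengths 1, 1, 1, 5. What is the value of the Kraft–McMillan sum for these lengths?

With common denominator 2^5 = 32: Σ 2^(−ℓᵢ) = 16/32 + 16/32 + 16/32 + 1/32 = 49/32 = 1.53125.

1.53125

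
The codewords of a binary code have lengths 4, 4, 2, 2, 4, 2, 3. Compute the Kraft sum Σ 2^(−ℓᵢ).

1.0625

With common denominator 2^4 = 16: Σ 2^(−ℓᵢ) = 1/16 + 1/16 + 4/16 + 4/16 + 1/16 + 4/16 + 2/16 = 17/16 = 1.0625.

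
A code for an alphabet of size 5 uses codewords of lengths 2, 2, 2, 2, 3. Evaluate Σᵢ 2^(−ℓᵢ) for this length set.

1.125

With common denominator 2^3 = 8: Σ 2^(−ℓᵢ) = 2/8 + 2/8 + 2/8 + 2/8 + 1/8 = 9/8 = 1.125.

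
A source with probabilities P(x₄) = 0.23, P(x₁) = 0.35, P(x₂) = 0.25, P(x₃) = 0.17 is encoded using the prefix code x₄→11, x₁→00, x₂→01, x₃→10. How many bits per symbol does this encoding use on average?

L̄ = Σ pᵢ·ℓᵢ = 0.23·2 + 0.35·2 + 0.25·2 + 0.17·2 = 2 bits/symbol.

2 bits/symbol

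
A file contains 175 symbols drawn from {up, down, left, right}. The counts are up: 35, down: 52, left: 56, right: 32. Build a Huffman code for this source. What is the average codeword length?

2 bits/symbol

Probabilities are the counts divided by 175.
Repeatedly combine the two least-probable nodes; the expected code length is the sum of the merged weights.
merge 32/175 + 1/5 → 67/175
merge 52/175 + 8/25 → 108/175
merge 67/175 + 108/175 → 1
L = 67/175 + 108/175 + 1 = 2 bits/symbol.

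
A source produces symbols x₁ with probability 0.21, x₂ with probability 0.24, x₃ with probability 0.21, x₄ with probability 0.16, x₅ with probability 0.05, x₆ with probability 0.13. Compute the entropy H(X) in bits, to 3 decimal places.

2.462 bits

H = −Σ pᵢ log₂ pᵢ.
−0.21·log₂(0.21) = 0.4728
−0.24·log₂(0.24) = 0.4941
−0.21·log₂(0.21) = 0.4728
−0.16·log₂(0.16) = 0.4230
−0.05·log₂(0.05) = 0.2161
−0.13·log₂(0.13) = 0.3826
Sum ≈ 2.4615 → 2.462 bits.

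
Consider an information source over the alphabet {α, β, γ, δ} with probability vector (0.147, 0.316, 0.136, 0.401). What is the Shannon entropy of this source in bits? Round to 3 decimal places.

H = −Σ pᵢ log₂ pᵢ.
−0.147·log₂(0.147) = 0.4066
−0.316·log₂(0.316) = 0.5252
−0.136·log₂(0.136) = 0.3915
−0.401·log₂(0.401) = 0.5286
Sum ≈ 1.8519 → 1.852 bits.

1.852 bits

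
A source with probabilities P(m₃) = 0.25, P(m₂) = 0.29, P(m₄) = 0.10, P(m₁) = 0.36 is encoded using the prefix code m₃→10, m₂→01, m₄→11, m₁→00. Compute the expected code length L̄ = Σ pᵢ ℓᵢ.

2 bits/symbol

L̄ = Σ pᵢ·ℓᵢ = 0.25·2 + 0.29·2 + 0.10·2 + 0.36·2 = 2 bits/symbol.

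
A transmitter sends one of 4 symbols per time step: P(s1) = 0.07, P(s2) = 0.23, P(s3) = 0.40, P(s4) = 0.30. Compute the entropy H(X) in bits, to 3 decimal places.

H = −Σ pᵢ log₂ pᵢ.
−0.07·log₂(0.07) = 0.2686
−0.23·log₂(0.23) = 0.4877
−0.40·log₂(0.40) = 0.5288
−0.30·log₂(0.30) = 0.5211
Sum ≈ 1.8061 → 1.806 bits.

1.806 bits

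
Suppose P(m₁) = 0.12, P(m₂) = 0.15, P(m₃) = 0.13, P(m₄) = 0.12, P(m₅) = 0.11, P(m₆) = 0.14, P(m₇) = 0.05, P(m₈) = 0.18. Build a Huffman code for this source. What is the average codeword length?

Repeatedly combine the two least-probable nodes; the expected code length is the sum of the merged weights.
merge 1/20 + 11/100 → 4/25
merge 3/25 + 3/25 → 6/25
merge 13/100 + 7/50 → 27/100
merge 3/20 + 4/25 → 31/100
merge 9/50 + 6/25 → 21/50
merge 27/100 + 31/100 → 29/50
merge 21/50 + 29/50 → 1
L = 4/25 + 6/25 + 27/100 + 31/100 + 21/50 + 29/50 + 1 = 149/50 = 2.98 bits/symbol.

2.98 bits/symbol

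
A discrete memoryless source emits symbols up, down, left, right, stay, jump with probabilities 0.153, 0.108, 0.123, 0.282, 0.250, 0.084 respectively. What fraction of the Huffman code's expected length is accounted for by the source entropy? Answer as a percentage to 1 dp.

99.2%

Entropy H = −Σ p log₂ p ≈ 2.4482 bits.
Huffman merges: 21/250+27/250→24/125; 123/1000+153/1000→69/250; 24/125+1/4→221/500; 69/250+141/500→279/500; 221/500+279/500→1. L = 617/250 ≈ 2.4680.
Efficiency = H/L = 2.4482/2.4680 = 99.2%.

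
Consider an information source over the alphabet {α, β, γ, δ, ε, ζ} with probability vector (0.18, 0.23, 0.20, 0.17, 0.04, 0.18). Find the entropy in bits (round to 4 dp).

2.4630 bits

H = −Σ pᵢ log₂ pᵢ.
−0.18·log₂(0.18) = 0.4453
−0.23·log₂(0.23) = 0.4877
−0.20·log₂(0.20) = 0.4644
−0.17·log₂(0.17) = 0.4346
−0.04·log₂(0.04) = 0.1858
−0.18·log₂(0.18) = 0.4453
Sum ≈ 2.4630 → 2.4630 bits.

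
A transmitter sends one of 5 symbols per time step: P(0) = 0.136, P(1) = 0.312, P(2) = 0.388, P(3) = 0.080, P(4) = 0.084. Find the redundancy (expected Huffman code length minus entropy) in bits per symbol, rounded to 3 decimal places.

0.039 bits

Entropy H = −Σ p log₂ p ≈ 2.0374 bits.
Huffman merges: 2/25+21/250→41/250; 17/125+41/250→3/10; 3/10+39/125→153/250; 97/250+153/250→1. L = 519/250 ≈ 2.0760.
L − H = 2.0760 − 2.0374 = 0.039 bits.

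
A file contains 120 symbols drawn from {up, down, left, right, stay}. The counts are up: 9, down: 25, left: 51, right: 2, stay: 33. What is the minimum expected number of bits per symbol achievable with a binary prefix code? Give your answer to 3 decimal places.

1.967 bits/symbol

Probabilities are the counts divided by 120.
Repeatedly combine the two least-probable nodes; the expected code length is the sum of the merged weights.
merge 1/60 + 3/40 → 11/120
merge 11/120 + 5/24 → 3/10
merge 11/40 + 3/10 → 23/40
merge 17/40 + 23/40 → 1
L = 11/120 + 3/10 + 23/40 + 1 = 59/30 ≈ 1.967 bits/symbol.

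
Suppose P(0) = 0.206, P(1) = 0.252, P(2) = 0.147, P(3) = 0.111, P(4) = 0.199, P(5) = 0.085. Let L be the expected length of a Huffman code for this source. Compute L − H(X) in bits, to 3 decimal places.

0.044 bits

Entropy H = −Σ p log₂ p ≈ 2.4951 bits.
Huffman merges: 17/200+111/1000→49/250; 147/1000+49/250→343/1000; 199/1000+103/500→81/200; 63/250+343/1000→119/200; 81/200+119/200→1. L = 2539/1000 ≈ 2.5390.
L − H = 2.5390 − 2.4951 = 0.044 bits.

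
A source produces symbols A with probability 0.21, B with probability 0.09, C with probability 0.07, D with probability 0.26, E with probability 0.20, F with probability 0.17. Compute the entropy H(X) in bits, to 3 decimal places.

H = −Σ pᵢ log₂ pᵢ.
−0.21·log₂(0.21) = 0.4728
−0.09·log₂(0.09) = 0.3127
−0.07·log₂(0.07) = 0.2686
−0.26·log₂(0.26) = 0.5053
−0.20·log₂(0.20) = 0.4644
−0.17·log₂(0.17) = 0.4346
Sum ≈ 2.4583 → 2.458 bits.

2.458 bits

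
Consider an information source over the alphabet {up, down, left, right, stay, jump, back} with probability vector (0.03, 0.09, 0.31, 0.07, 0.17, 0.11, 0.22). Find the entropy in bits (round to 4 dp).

H = −Σ pᵢ log₂ pᵢ.
−0.03·log₂(0.03) = 0.1518
−0.09·log₂(0.09) = 0.3127
−0.31·log₂(0.31) = 0.5238
−0.07·log₂(0.07) = 0.2686
−0.17·log₂(0.17) = 0.4346
−0.11·log₂(0.11) = 0.3503
−0.22·log₂(0.22) = 0.4806
Sum ≈ 2.5222 → 2.5222 bits.

2.5222 bits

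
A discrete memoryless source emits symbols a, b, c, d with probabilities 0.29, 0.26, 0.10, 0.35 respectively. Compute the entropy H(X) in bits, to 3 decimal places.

H = −Σ pᵢ log₂ pᵢ.
−0.29·log₂(0.29) = 0.5179
−0.26·log₂(0.26) = 0.5053
−0.10·log₂(0.10) = 0.3322
−0.35·log₂(0.35) = 0.5301
Sum ≈ 1.8855 → 1.885 bits.

1.885 bits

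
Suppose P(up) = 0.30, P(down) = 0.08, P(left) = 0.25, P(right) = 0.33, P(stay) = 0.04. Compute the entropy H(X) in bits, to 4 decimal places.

2.0262 bits

H = −Σ pᵢ log₂ pᵢ.
−0.30·log₂(0.30) = 0.5211
−0.08·log₂(0.08) = 0.2915
−0.25·log₂(0.25) = 0.5000
−0.33·log₂(0.33) = 0.5278
−0.04·log₂(0.04) = 0.1858
Sum ≈ 2.0262 → 2.0262 bits.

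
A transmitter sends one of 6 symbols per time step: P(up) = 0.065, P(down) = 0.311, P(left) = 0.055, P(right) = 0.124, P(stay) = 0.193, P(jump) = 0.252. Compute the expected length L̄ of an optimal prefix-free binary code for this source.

2.364 bits/symbol

Repeatedly combine the two least-probable nodes; the expected code length is the sum of the merged weights.
merge 11/200 + 13/200 → 3/25
merge 3/25 + 31/250 → 61/250
merge 193/1000 + 61/250 → 437/1000
merge 63/250 + 311/1000 → 563/1000
merge 437/1000 + 563/1000 → 1
L = 3/25 + 61/250 + 437/1000 + 563/1000 + 1 = 591/250 = 2.364 bits/symbol.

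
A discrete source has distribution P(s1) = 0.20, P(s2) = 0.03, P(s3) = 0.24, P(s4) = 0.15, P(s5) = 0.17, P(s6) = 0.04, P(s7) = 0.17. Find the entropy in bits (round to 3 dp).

H = −Σ pᵢ log₂ pᵢ.
−0.20·log₂(0.20) = 0.4644
−0.03·log₂(0.03) = 0.1518
−0.24·log₂(0.24) = 0.4941
−0.15·log₂(0.15) = 0.4105
−0.17·log₂(0.17) = 0.4346
−0.04·log₂(0.04) = 0.1858
−0.17·log₂(0.17) = 0.4346
Sum ≈ 2.5758 → 2.576 bits.

2.576 bits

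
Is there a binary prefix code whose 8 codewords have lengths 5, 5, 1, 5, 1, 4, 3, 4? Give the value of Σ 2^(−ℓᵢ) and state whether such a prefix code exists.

1.34375; no

With common denominator 2^5 = 32: Σ 2^(−ℓᵢ) = 1/32 + 1/32 + 16/32 + 1/32 + 16/32 + 2/32 + 4/32 + 2/32 = 43/32 = 1.34375.
Kraft's inequality requires Σ ≤ 1; here Σ = 1.34375 > 1, so no such prefix code exists.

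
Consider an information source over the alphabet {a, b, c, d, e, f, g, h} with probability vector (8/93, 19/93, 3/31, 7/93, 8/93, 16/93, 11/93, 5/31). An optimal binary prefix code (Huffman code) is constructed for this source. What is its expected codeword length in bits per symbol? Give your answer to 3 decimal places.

Repeatedly combine the two least-probable nodes; the expected code length is the sum of the merged weights.
merge 7/93 + 8/93 → 5/31
merge 8/93 + 3/31 → 17/93
merge 11/93 + 5/31 → 26/93
merge 5/31 + 16/93 → 1/3
merge 17/93 + 19/93 → 12/31
merge 26/93 + 1/3 → 19/31
merge 12/31 + 19/31 → 1
L = 5/31 + 17/93 + 26/93 + 1/3 + 12/31 + 19/31 + 1 = 275/93 ≈ 2.957 bits/symbol.

2.957 bits/symbol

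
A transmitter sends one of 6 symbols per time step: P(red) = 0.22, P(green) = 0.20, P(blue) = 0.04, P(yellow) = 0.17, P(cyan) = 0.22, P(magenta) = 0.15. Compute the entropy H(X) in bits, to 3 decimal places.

2.456 bits

H = −Σ pᵢ log₂ pᵢ.
−0.22·log₂(0.22) = 0.4806
−0.20·log₂(0.20) = 0.4644
−0.04·log₂(0.04) = 0.1858
−0.17·log₂(0.17) = 0.4346
−0.22·log₂(0.22) = 0.4806
−0.15·log₂(0.15) = 0.4105
Sum ≈ 2.4564 → 2.456 bits.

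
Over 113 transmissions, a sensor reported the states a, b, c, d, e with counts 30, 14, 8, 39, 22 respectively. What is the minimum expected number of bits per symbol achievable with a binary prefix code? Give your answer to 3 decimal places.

2.195 bits/symbol

Probabilities are the counts divided by 113.
Repeatedly combine the two least-probable nodes; the expected code length is the sum of the merged weights.
merge 8/113 + 14/113 → 22/113
merge 22/113 + 22/113 → 44/113
merge 30/113 + 39/113 → 69/113
merge 44/113 + 69/113 → 1
L = 22/113 + 44/113 + 69/113 + 1 = 248/113 ≈ 2.195 bits/symbol.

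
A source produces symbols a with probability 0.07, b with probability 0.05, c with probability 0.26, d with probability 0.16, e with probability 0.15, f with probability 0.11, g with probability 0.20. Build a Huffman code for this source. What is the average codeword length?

2.66 bits/symbol

Repeatedly combine the two least-probable nodes; the expected code length is the sum of the merged weights.
merge 1/20 + 7/100 → 3/25
merge 11/100 + 3/25 → 23/100
merge 3/20 + 4/25 → 31/100
merge 1/5 + 23/100 → 43/100
merge 13/50 + 31/100 → 57/100
merge 43/100 + 57/100 → 1
L = 3/25 + 23/100 + 31/100 + 43/100 + 57/100 + 1 = 133/50 = 2.66 bits/symbol.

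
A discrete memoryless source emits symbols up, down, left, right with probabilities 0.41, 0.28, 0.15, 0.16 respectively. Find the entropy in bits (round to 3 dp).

H = −Σ pᵢ log₂ pᵢ.
−0.41·log₂(0.41) = 0.5274
−0.28·log₂(0.28) = 0.5142
−0.15·log₂(0.15) = 0.4105
−0.16·log₂(0.16) = 0.4230
Sum ≈ 1.8752 → 1.875 bits.

1.875 bits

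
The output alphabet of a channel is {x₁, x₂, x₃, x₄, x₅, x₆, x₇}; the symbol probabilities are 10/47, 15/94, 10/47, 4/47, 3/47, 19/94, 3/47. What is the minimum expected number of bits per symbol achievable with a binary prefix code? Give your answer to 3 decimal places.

2.702 bits/symbol

Repeatedly combine the two least-probable nodes; the expected code length is the sum of the merged weights.
merge 3/47 + 3/47 → 6/47
merge 4/47 + 6/47 → 10/47
merge 15/94 + 19/94 → 17/47
merge 10/47 + 10/47 → 20/47
merge 10/47 + 17/47 → 27/47
merge 20/47 + 27/47 → 1
L = 6/47 + 10/47 + 17/47 + 20/47 + 27/47 + 1 = 127/47 ≈ 2.702 bits/symbol.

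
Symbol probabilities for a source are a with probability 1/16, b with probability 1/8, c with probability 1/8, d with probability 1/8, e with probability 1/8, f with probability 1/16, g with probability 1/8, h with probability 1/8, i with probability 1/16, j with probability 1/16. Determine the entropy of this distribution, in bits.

3.25 bits

Each probability is a power of 1/2, so log₂(1/p) is an integer.
H = Σ p·log₂(1/p) = 1/16·4 + 1/8·3 + 1/8·3 + 1/8·3 + 1/8·3 + 1/16·4 + 1/8·3 + 1/8·3 + 1/16·4 + 1/16·4 = 3.25 bits.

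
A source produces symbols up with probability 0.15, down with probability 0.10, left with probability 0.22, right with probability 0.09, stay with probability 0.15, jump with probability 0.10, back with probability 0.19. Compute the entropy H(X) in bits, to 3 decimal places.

H = −Σ pᵢ log₂ pᵢ.
−0.15·log₂(0.15) = 0.4105
−0.10·log₂(0.10) = 0.3322
−0.22·log₂(0.22) = 0.4806
−0.09·log₂(0.09) = 0.3127
−0.15·log₂(0.15) = 0.4105
−0.10·log₂(0.10) = 0.3322
−0.19·log₂(0.19) = 0.4552
Sum ≈ 2.7339 → 2.734 bits.

2.734 bits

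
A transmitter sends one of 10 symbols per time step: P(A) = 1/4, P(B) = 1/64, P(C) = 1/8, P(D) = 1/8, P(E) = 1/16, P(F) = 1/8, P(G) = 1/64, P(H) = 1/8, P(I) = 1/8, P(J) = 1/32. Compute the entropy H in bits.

Each probability is a power of 1/2, so log₂(1/p) is an integer.
H = Σ p·log₂(1/p) = 1/4·2 + 1/64·6 + 1/8·3 + 1/8·3 + 1/16·4 + 1/8·3 + 1/64·6 + 1/8·3 + 1/8·3 + 1/32·5 = 2.96875 bits.

2.96875 bits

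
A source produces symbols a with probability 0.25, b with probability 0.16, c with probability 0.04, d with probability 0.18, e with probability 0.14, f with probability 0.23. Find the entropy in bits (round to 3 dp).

2.439 bits

H = −Σ pᵢ log₂ pᵢ.
−0.25·log₂(0.25) = 0.5000
−0.16·log₂(0.16) = 0.4230
−0.04·log₂(0.04) = 0.1858
−0.18·log₂(0.18) = 0.4453
−0.14·log₂(0.14) = 0.3971
−0.23·log₂(0.23) = 0.4877
Sum ≈ 2.4389 → 2.439 bits.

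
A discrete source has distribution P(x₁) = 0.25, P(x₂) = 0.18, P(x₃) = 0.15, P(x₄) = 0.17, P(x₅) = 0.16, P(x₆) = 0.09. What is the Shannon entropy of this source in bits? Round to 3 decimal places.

2.526 bits

H = −Σ pᵢ log₂ pᵢ.
−0.25·log₂(0.25) = 0.5000
−0.18·log₂(0.18) = 0.4453
−0.15·log₂(0.15) = 0.4105
−0.17·log₂(0.17) = 0.4346
−0.16·log₂(0.16) = 0.4230
−0.09·log₂(0.09) = 0.3127
Sum ≈ 2.5261 → 2.526 bits.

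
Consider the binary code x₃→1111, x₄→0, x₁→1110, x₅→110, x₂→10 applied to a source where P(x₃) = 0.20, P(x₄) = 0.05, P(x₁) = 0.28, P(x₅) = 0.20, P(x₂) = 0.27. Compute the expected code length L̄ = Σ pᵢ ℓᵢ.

3.11 bits/symbol

L̄ = Σ pᵢ·ℓᵢ = 0.20·4 + 0.05·1 + 0.28·4 + 0.20·3 + 0.27·2 = 3.11 bits/symbol.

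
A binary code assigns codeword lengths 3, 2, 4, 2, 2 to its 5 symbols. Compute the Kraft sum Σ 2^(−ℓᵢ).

0.9375

With common denominator 2^4 = 16: Σ 2^(−ℓᵢ) = 2/16 + 4/16 + 1/16 + 4/16 + 4/16 = 15/16 = 0.9375.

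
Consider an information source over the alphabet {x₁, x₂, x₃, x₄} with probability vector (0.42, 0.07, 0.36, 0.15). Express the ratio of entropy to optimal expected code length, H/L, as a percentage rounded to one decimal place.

Entropy H = −Σ p log₂ p ≈ 1.7354 bits.
Huffman merges: 7/100+3/20→11/50; 11/50+9/25→29/50; 21/50+29/50→1. L = 9/5 ≈ 1.8000.
Efficiency = H/L = 1.7354/1.8000 = 96.4%.

96.4%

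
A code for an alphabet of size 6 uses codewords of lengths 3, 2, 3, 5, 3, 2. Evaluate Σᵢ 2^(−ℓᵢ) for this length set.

With common denominator 2^5 = 32: Σ 2^(−ℓᵢ) = 4/32 + 8/32 + 4/32 + 1/32 + 4/32 + 8/32 = 29/32 = 0.90625.

0.90625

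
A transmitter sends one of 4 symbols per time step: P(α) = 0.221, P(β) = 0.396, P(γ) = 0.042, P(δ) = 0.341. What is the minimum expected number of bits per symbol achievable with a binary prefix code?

Repeatedly combine the two least-probable nodes; the expected code length is the sum of the merged weights.
merge 21/500 + 221/1000 → 263/1000
merge 263/1000 + 341/1000 → 151/250
merge 99/250 + 151/250 → 1
L = 263/1000 + 151/250 + 1 = 1867/1000 = 1.867 bits/symbol.

1.867 bits/symbol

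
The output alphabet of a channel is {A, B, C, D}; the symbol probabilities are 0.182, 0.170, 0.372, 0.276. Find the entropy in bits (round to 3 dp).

1.925 bits

H = −Σ pᵢ log₂ pᵢ.
−0.182·log₂(0.182) = 0.4474
−0.170·log₂(0.170) = 0.4346
−0.372·log₂(0.372) = 0.5307
−0.276·log₂(0.276) = 0.5126
Sum ≈ 1.9252 → 1.925 bits.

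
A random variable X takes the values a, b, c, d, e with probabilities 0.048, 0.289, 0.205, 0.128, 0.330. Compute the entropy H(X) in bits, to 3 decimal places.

H = −Σ pᵢ log₂ pᵢ.
−0.048·log₂(0.048) = 0.2103
−0.289·log₂(0.289) = 0.5176
−0.205·log₂(0.205) = 0.4687
−0.128·log₂(0.128) = 0.3796
−0.330·log₂(0.330) = 0.5278
Sum ≈ 2.1040 → 2.104 bits.

2.104 bits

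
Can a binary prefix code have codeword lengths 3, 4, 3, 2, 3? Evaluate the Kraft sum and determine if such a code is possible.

With common denominator 2^4 = 16: Σ 2^(−ℓᵢ) = 2/16 + 1/16 + 2/16 + 4/16 + 2/16 = 11/16 = 0.6875.
Kraft's inequality requires Σ ≤ 1; here Σ = 0.6875 ≤ 1, so such a prefix code exists.

0.6875; yes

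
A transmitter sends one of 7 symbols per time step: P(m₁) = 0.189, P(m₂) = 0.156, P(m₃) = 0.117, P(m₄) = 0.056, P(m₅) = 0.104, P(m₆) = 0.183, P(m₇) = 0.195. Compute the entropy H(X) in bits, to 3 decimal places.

H = −Σ pᵢ log₂ pᵢ.
−0.189·log₂(0.189) = 0.4543
−0.156·log₂(0.156) = 0.4181
−0.117·log₂(0.117) = 0.3622
−0.056·log₂(0.056) = 0.2329
−0.104·log₂(0.104) = 0.3396
−0.183·log₂(0.183) = 0.4484
−0.195·log₂(0.195) = 0.4599
Sum ≈ 2.7153 → 2.715 bits.

2.715 bits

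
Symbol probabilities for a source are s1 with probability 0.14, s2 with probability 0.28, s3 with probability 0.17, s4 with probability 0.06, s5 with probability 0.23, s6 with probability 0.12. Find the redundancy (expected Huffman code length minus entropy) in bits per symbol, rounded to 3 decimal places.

Entropy H = −Σ p log₂ p ≈ 2.4442 bits.
Huffman merges: 3/50+3/25→9/50; 7/50+17/100→31/100; 9/50+23/100→41/100; 7/25+31/100→59/100; 41/100+59/100→1. L = 249/100 ≈ 2.4900.
L − H = 2.4900 − 2.4442 = 0.046 bits.

0.046 bits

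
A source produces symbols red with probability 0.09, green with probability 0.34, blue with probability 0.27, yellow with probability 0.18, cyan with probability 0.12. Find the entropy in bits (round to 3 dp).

2.164 bits

H = −Σ pᵢ log₂ pᵢ.
−0.09·log₂(0.09) = 0.3127
−0.34·log₂(0.34) = 0.5292
−0.27·log₂(0.27) = 0.5100
−0.18·log₂(0.18) = 0.4453
−0.12·log₂(0.12) = 0.3671
Sum ≈ 2.1642 → 2.164 bits.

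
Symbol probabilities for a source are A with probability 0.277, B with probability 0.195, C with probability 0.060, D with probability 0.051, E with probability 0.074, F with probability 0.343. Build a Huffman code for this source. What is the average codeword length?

Repeatedly combine the two least-probable nodes; the expected code length is the sum of the merged weights.
merge 51/1000 + 3/50 → 111/1000
merge 37/500 + 111/1000 → 37/200
merge 37/200 + 39/200 → 19/50
merge 277/1000 + 343/1000 → 31/50
merge 19/50 + 31/50 → 1
L = 111/1000 + 37/200 + 19/50 + 31/50 + 1 = 287/125 = 2.296 bits/symbol.

2.296 bits/symbol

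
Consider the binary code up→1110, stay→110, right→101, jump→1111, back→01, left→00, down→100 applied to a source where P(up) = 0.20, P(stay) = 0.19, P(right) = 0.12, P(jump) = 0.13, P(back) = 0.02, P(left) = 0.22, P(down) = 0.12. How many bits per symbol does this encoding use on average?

L̄ = Σ pᵢ·ℓᵢ = 0.20·4 + 0.19·3 + 0.12·3 + 0.13·4 + 0.02·2 + 0.22·2 + 0.12·3 = 3.09 bits/symbol.

3.09 bits/symbol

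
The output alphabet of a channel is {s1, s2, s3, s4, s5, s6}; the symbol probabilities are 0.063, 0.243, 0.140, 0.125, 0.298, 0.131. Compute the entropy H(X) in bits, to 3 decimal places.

H = −Σ pᵢ log₂ pᵢ.
−0.063·log₂(0.063) = 0.2513
−0.243·log₂(0.243) = 0.4960
−0.140·log₂(0.140) = 0.3971
−0.125·log₂(0.125) = 0.3750
−0.298·log₂(0.298) = 0.5205
−0.131·log₂(0.131) = 0.3841
Sum ≈ 2.4240 → 2.424 bits.

2.424 bits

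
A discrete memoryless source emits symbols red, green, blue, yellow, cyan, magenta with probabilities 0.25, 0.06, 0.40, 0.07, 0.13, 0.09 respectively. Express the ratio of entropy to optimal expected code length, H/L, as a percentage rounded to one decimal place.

Entropy H = −Σ p log₂ p ≈ 2.2362 bits.
Huffman merges: 3/50+7/100→13/100; 9/100+13/100→11/50; 13/100+11/50→7/20; 1/4+7/20→3/5; 2/5+3/5→1. L = 23/10 ≈ 2.3000.
Efficiency = H/L = 2.2362/2.3000 = 97.2%.

97.2%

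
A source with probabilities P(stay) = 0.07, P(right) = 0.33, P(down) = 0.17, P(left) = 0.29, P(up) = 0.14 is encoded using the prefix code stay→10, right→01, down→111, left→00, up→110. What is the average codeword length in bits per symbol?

2.31 bits/symbol

L̄ = Σ pᵢ·ℓᵢ = 0.07·2 + 0.33·2 + 0.17·3 + 0.29·2 + 0.14·3 = 2.31 bits/symbol.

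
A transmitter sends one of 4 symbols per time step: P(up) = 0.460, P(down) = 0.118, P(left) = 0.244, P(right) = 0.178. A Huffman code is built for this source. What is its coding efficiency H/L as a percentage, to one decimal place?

99.1%

Entropy H = −Σ p log₂ p ≈ 1.8189 bits.
Huffman merges: 59/500+89/500→37/125; 61/250+37/125→27/50; 23/50+27/50→1. L = 459/250 ≈ 1.8360.
Efficiency = H/L = 1.8189/1.8360 = 99.1%.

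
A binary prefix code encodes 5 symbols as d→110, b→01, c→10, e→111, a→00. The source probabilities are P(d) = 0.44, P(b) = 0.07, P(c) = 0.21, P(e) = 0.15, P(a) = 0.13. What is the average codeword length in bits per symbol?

L̄ = Σ pᵢ·ℓᵢ = 0.44·3 + 0.07·2 + 0.21·2 + 0.15·3 + 0.13·2 = 2.59 bits/symbol.

2.59 bits/symbol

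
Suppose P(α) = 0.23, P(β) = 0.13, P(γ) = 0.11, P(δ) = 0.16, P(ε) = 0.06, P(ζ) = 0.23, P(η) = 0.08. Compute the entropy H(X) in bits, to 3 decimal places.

H = −Σ pᵢ log₂ pᵢ.
−0.23·log₂(0.23) = 0.4877
−0.13·log₂(0.13) = 0.3826
−0.11·log₂(0.11) = 0.3503
−0.16·log₂(0.16) = 0.4230
−0.06·log₂(0.06) = 0.2435
−0.23·log₂(0.23) = 0.4877
−0.08·log₂(0.08) = 0.2915
Sum ≈ 2.6663 → 2.666 bits.

2.666 bits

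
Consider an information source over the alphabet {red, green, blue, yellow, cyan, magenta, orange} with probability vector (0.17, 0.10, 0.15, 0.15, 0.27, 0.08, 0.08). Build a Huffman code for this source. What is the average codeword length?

Repeatedly combine the two least-probable nodes; the expected code length is the sum of the merged weights.
merge 2/25 + 2/25 → 4/25
merge 1/10 + 3/20 → 1/4
merge 3/20 + 4/25 → 31/100
merge 17/100 + 1/4 → 21/50
merge 27/100 + 31/100 → 29/50
merge 21/50 + 29/50 → 1
L = 4/25 + 1/4 + 31/100 + 21/50 + 29/50 + 1 = 68/25 = 2.72 bits/symbol.

2.72 bits/symbol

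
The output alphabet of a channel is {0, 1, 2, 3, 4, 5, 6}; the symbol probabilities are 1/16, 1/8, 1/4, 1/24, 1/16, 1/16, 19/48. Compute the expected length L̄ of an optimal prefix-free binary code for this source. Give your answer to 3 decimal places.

Repeatedly combine the two least-probable nodes; the expected code length is the sum of the merged weights.
merge 1/24 + 1/16 → 5/48
merge 1/16 + 1/16 → 1/8
merge 5/48 + 1/8 → 11/48
merge 1/8 + 11/48 → 17/48
merge 1/4 + 17/48 → 29/48
merge 19/48 + 29/48 → 1
L = 5/48 + 1/8 + 11/48 + 17/48 + 29/48 + 1 = 29/12 ≈ 2.417 bits/symbol.

2.417 bits/symbol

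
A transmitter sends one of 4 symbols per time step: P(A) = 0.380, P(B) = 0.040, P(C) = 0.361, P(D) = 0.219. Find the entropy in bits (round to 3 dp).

H = −Σ pᵢ log₂ pᵢ.
−0.380·log₂(0.380) = 0.5305
−0.040·log₂(0.040) = 0.1858
−0.361·log₂(0.361) = 0.5306
−0.219·log₂(0.219) = 0.4798
Sum ≈ 1.7267 → 1.727 bits.

1.727 bits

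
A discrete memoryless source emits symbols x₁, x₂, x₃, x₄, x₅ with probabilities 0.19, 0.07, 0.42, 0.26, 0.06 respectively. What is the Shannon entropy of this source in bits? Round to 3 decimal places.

1.998 bits

H = −Σ pᵢ log₂ pᵢ.
−0.19·log₂(0.19) = 0.4552
−0.07·log₂(0.07) = 0.2686
−0.42·log₂(0.42) = 0.5256
−0.26·log₂(0.26) = 0.5053
−0.06·log₂(0.06) = 0.2435
Sum ≈ 1.9982 → 1.998 bits.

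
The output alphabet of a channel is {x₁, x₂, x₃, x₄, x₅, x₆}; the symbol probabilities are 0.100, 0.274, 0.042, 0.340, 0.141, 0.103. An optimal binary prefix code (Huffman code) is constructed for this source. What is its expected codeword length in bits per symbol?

Repeatedly combine the two least-probable nodes; the expected code length is the sum of the merged weights.
merge 21/500 + 1/10 → 71/500
merge 103/1000 + 141/1000 → 61/250
merge 71/500 + 61/250 → 193/500
merge 137/500 + 17/50 → 307/500
merge 193/500 + 307/500 → 1
L = 71/500 + 61/250 + 193/500 + 307/500 + 1 = 1193/500 = 2.386 bits/symbol.

2.386 bits/symbol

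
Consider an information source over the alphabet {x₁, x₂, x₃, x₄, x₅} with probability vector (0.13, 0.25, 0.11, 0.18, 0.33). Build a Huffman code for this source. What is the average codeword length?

2.24 bits/symbol

Repeatedly combine the two least-probable nodes; the expected code length is the sum of the merged weights.
merge 11/100 + 13/100 → 6/25
merge 9/50 + 6/25 → 21/50
merge 1/4 + 33/100 → 29/50
merge 21/50 + 29/50 → 1
L = 6/25 + 21/50 + 29/50 + 1 = 56/25 = 2.24 bits/symbol.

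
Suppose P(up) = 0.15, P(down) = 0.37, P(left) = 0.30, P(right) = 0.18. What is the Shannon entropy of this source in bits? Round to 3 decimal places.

1.908 bits

H = −Σ pᵢ log₂ pᵢ.
−0.15·log₂(0.15) = 0.4105
−0.37·log₂(0.37) = 0.5307
−0.30·log₂(0.30) = 0.5211
−0.18·log₂(0.18) = 0.4453
Sum ≈ 1.9077 → 1.908 bits.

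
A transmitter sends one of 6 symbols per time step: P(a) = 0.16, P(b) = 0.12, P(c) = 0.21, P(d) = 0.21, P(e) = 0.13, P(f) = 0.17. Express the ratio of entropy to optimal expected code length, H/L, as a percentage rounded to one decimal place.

99.0%

Entropy H = −Σ p log₂ p ≈ 2.5530 bits.
Huffman merges: 3/25+13/100→1/4; 4/25+17/100→33/100; 21/100+21/100→21/50; 1/4+33/100→29/50; 21/50+29/50→1. L = 129/50 ≈ 2.5800.
Efficiency = H/L = 2.5530/2.5800 = 99.0%.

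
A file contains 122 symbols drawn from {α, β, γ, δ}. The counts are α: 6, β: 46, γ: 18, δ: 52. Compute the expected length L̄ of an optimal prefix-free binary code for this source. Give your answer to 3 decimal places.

1.770 bits/symbol

Probabilities are the counts divided by 122.
Repeatedly combine the two least-probable nodes; the expected code length is the sum of the merged weights.
merge 3/61 + 9/61 → 12/61
merge 12/61 + 23/61 → 35/61
merge 26/61 + 35/61 → 1
L = 12/61 + 35/61 + 1 = 108/61 ≈ 1.770 bits/symbol.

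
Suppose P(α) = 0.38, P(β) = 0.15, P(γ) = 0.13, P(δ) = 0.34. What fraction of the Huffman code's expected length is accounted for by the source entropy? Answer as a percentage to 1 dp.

97.5%

Entropy H = −Σ p log₂ p ≈ 1.8528 bits.
Huffman merges: 13/100+3/20→7/25; 7/25+17/50→31/50; 19/50+31/50→1. L = 19/10 ≈ 1.9000.
Efficiency = H/L = 1.8528/1.9000 = 97.5%.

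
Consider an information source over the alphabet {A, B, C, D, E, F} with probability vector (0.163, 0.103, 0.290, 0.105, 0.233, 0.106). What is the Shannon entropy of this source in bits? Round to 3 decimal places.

2.457 bits

H = −Σ pᵢ log₂ pᵢ.
−0.163·log₂(0.163) = 0.4266
−0.103·log₂(0.103) = 0.3378
−0.290·log₂(0.290) = 0.5179
−0.105·log₂(0.105) = 0.3414
−0.233·log₂(0.233) = 0.4897
−0.106·log₂(0.106) = 0.3432
Sum ≈ 2.4565 → 2.457 bits.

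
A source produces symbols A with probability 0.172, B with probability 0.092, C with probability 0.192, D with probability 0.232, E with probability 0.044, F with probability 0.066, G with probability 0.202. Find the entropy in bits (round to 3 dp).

H = −Σ pᵢ log₂ pᵢ.
−0.172·log₂(0.172) = 0.4368
−0.092·log₂(0.092) = 0.3167
−0.192·log₂(0.192) = 0.4571
−0.232·log₂(0.232) = 0.4890
−0.044·log₂(0.044) = 0.1983
−0.066·log₂(0.066) = 0.2588
−0.202·log₂(0.202) = 0.4661
Sum ≈ 2.6228 → 2.623 bits.

2.623 bits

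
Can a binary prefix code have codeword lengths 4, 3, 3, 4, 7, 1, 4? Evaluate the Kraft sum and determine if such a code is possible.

With common denominator 2^7 = 128: Σ 2^(−ℓᵢ) = 8/128 + 16/128 + 16/128 + 8/128 + 1/128 + 64/128 + 8/128 = 121/128 = 0.9453125.
Kraft's inequality requires Σ ≤ 1; here Σ = 0.9453125 ≤ 1, so such a prefix code exists.

0.9453125; yes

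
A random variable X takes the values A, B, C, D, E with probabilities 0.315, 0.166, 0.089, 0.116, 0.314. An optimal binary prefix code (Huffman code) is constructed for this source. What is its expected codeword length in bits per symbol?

2.205 bits/symbol

Repeatedly combine the two least-probable nodes; the expected code length is the sum of the merged weights.
merge 89/1000 + 29/250 → 41/200
merge 83/500 + 41/200 → 371/1000
merge 157/500 + 63/200 → 629/1000
merge 371/1000 + 629/1000 → 1
L = 41/200 + 371/1000 + 629/1000 + 1 = 441/200 = 2.205 bits/symbol.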